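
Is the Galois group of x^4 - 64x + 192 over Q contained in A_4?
Yes

The polynomial is irreducible of degree 4 over Q. Its discriminant is 1358954496 = 36864^2, a perfect square. A Galois group lies in the alternating group exactly when the discriminant is a square in Q, so the Galois group (A_4) is contained in A_4.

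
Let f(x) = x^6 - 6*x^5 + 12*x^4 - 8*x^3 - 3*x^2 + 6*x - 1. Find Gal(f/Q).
The polynomial f is an irreducible sextic over Q, so G = Gal(f/Q) is one of the 16 transitive subgroups 6T1, ..., 6T16 of S_6. The discriminant of f is -419904, which is not a perfect square, so G is not contained in A_6. The transitive groups of degree 6 not contained in A_6 are: C_6 (6T1, order 6), S_3 (6T2, order 6), D_6 (6T3, order 12), C_3 x S_3 (6T5, order 18), A_4 x C_2 (6T6, order 24), S_4 (6T8, order 24), S_3 x S_3 (6T9, order 36), S_4 x C_2 (6T11, order 48), (S_3 x S_3) : C_2 (6T13, order 72), PGL(2,5) (6T14, order 120), S_6 (6T16, order 720). By Dedekind's theorem, for a prime p not dividing disc(f) the degrees of the irreducible factors of f mod p form the cycle type of an element of G. Factoring f modulo the 33 such primes p <= 149 (skipping 2, 3, which divide the discriminant), each new pattern first appears at: mod 5: f = (x^3 + x^2 + 4x + 1)(x^3 + 3x^2 + 4), pattern 3+3; mod 7: f = (x^6 + x^5 + 5x^4 + 6x^3 + 4x^2 + 6x + 6), pattern 6; mod 17: f = (x + 1)(x + 14)(x^2 + 15x + 7)(x^2 + 15x + 13), pattern 2+2+1+1; mod 19: f = (x + 5)(x + 6)(x + 11)(x + 12)(x^2 + 17x + 7), pattern 2+1+1+1+1; mod 71: f = (x^2 + 69x + 41)(x^2 + 69x + 46)(x^2 + 69x + 55), pattern 2+2+2. No other pattern occurs in this range, so the set of observed cycle types is {3+3, 6, 2+2+1+1, 2+1+1+1+1, 2+2+2}. The candidates containing elements of all these cycle types are A_4 x C_2 (6T6) of order 24, S_4 x C_2 (6T11) of order 48, (S_3 x S_3) : C_2 (6T13) of order 72, S_6 (6T16) of order 720; the others are excluded. The observed types are precisely the cycle types that occur in A_4 x C_2 (6T6) (apart from the identity). Each of the other remaining candidates has further cycle types, and by the Chebotarev density theorem the matching factorization patterns would occur for a proportion of primes equal to their share of the group: S_4 x C_2 (6T11) additionally contains elements of type 4+2, 4+1+1 (12 of its 48 elements, about 25% of primes); (S_3 x S_3) : C_2 (6T13) additionally contains elements of type 4+2, 3+2+1, 3+1+1+1 (34 of its 72 elements, about 47% of primes); S_6 (6T16) additionally contains elements of type 5+1, 4+2, 4+1+1, 3+2+1, 3+1+1+1 (484 of its 720 elements, about 67% of primes). None of the 33 primes tested shows any such pattern (for each of these groups the chance of that is below 10^-4), which rules them out. Hence G = A_4 x C_2 (6T6), of order 24.

A_4 x C_2 (also written A4xC2)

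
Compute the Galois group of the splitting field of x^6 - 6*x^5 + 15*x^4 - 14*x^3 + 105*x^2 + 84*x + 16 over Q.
The polynomial f is an irreducible sextic over Q, so G = Gal(f/Q) is one of the 16 transitive subgroups 6T1, ..., 6T16 of S_6. The discriminant of f is -941328478973952, which is not a perfect square, so G is not contained in A_6. The transitive groups of degree 6 not contained in A_6 are: C_6 (6T1, order 6), S_3 (6T2, order 6), D_6 (6T3, order 12), C_3 x S_3 (6T5, order 18), A_4 x C_2 (6T6, order 24), S_4 (6T8, order 24), S_3 x S_3 (6T9, order 36), S_4 x C_2 (6T11, order 48), (S_3 x S_3) : C_2 (6T13, order 72), PGL(2,5) (6T14, order 120), S_6 (6T16, order 720). By Dedekind's theorem, for a prime p not dividing disc(f) the degrees of the irreducible factors of f mod p form the cycle type of an element of G. Factoring f modulo the 23 such primes p <= 103 (skipping 2, 3, 17, 67, which divide the discriminant), each new pattern first appears at: mod 5: f = (x^2 + 2x + 4)(x^2 + 3x + 4)(x^2 + 4x + 1), pattern 2+2+2; mod 7: f = (x^3 + 4x^2 + x + 6)(x^3 + 4x^2 + 5x + 5), pattern 3+3; mod 61: f = (x + 20)(x + 27)(x + 42)(x + 45)(x + 47)(x + 57), pattern 1+1+1+1+1+1. No other pattern occurs in this range, so the set of observed cycle types is {2+2+2, 3+3, 1+1+1+1+1+1}. The candidates containing elements of all these cycle types are C_6 (6T1) of order 6, S_3 (6T2) of order 6, D_6 (6T3) of order 12, C_3 x S_3 (6T5) of order 18, A_4 x C_2 (6T6) of order 24, S_4 (6T8) of order 24, S_3 x S_3 (6T9) of order 36, S_4 x C_2 (6T11) of order 48, (S_3 x S_3) : C_2 (6T13) of order 72, PGL(2,5) (6T14) of order 120, S_6 (6T16) of order 720; the others are excluded. The observed types are precisely the cycle types that occur in S_3 (6T2). Each of the other remaining candidates has further cycle types, and by the Chebotarev density theorem the matching factorization patterns would occur for a proportion of primes equal to their share of the group: C_6 (6T1) additionally contains elements of type 6 (2 of its 6 elements, about 33% of primes); D_6 (6T3) additionally contains elements of type 6, 2+2+1+1 (5 of its 12 elements, about 42% of primes); C_3 x S_3 (6T5) additionally contains elements of type 6, 3+1+1+1 (10 of its 18 elements, about 56% of primes); A_4 x C_2 (6T6) additionally contains elements of type 6, 2+2+1+1, 2+1+1+1+1 (14 of its 24 elements, about 58% of primes); S_4 (6T8) additionally contains elements of type 4+1+1, 2+2+1+1 (9 of its 24 elements, about 38% of primes); S_3 x S_3 (6T9) additionally contains elements of type 6, 3+1+1+1, 2+2+1+1 (25 of its 36 elements, about 69% of primes); S_4 x C_2 (6T11) additionally contains elements of type 6, 4+2, 4+1+1, 2+2+1+1, 2+1+1+1+1 (32 of its 48 elements, about 67% of primes); (S_3 x S_3) : C_2 (6T13) additionally contains elements of type 6, 4+2, 3+2+1, 3+1+1+1, 2+2+1+1, 2+1+1+1+1 (61 of its 72 elements, about 85% of primes); PGL(2,5) (6T14) additionally contains elements of type 6, 5+1, 4+1+1, 2+2+1+1 (89 of its 120 elements, about 74% of primes); S_6 (6T16) additionally contains elements of type 6, 5+1, 4+2, 4+1+1, 3+2+1, 3+1+1+1, 2+2+1+1, 2+1+1+1+1 (664 of its 720 elements, about 92% of primes). None of the 23 primes tested shows any such pattern (for each of these groups the chance of that is below 10^-4), which rules them out. Hence G = S_3 (6T2), of order 6.

S_3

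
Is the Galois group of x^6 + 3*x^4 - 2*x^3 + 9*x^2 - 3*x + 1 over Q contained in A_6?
No

The polynomial is irreducible of degree 6 over Q. Its discriminant is -129140163, which is not a perfect square. A Galois group lies in the alternating group exactly when the discriminant is a square in Q, so the Galois group (C_6) is not contained in A_6.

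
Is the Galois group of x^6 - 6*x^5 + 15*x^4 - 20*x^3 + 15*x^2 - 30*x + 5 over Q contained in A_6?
The polynomial is irreducible of degree 6 over Q. Its discriminant is 746496000000 = 864000^2, a perfect square. A Galois group lies in the alternating group exactly when the discriminant is a square in Q, so the Galois group (A_6) is contained in A_6.

Yes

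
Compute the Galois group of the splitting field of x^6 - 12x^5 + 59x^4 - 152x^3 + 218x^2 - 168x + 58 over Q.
The polynomial f is an irreducible sextic over Q, so G = Gal(f/Q) is one of the 16 transitive subgroups 6T1, ..., 6T16 of S_6. The discriminant of f is -5120000, which is not a perfect square, so G is not contained in A_6. The transitive groups of degree 6 not contained in A_6 are: C_6 (6T1, order 6), S_3 (6T2, order 6), D_6 (6T3, order 12), C_3 x S_3 (6T5, order 18), A_4 x C_2 (6T6, order 24), S_4 (6T8, order 24), S_3 x S_3 (6T9, order 36), S_4 x C_2 (6T11, order 48), (S_3 x S_3) : C_2 (6T13, order 72), PGL(2,5) (6T14, order 120), S_6 (6T16, order 720). By Dedekind's theorem, for a prime p not dividing disc(f) the degrees of the irreducible factors of f mod p form the cycle type of an element of G. Factoring f modulo the 22 such primes p <= 89 (skipping 2, 5, which divide the discriminant), each new pattern first appears at: mod 3: f = (x^3 + x^2 + 2x + 1)(x^3 + 2x^2 + x + 1), pattern 3+3; mod 7: f = (x^2 + 2x + 5)(x^2 + 3x + 6)(x^2 + 4x + 1), pattern 2+2+2; mod 13: f = (x + 2)(x + 7)(x^4 + 5x^3 + 12x + 6), pattern 4+1+1; mod 43: f = (x + 10)(x + 29)(x^2 + 39x + 8)(x^2 + 39x + 14), pattern 2+2+1+1. No other pattern occurs in this range, so the set of observed cycle types is {3+3, 2+2+2, 4+1+1, 2+2+1+1}. The candidates containing elements of all these cycle types are S_4 (6T8) of order 24, S_4 x C_2 (6T11) of order 48, PGL(2,5) (6T14) of order 120, S_6 (6T16) of order 720; the others are excluded. The observed types are precisely the cycle types that occur in S_4 (6T8) (apart from the identity). Each of the other remaining candidates has further cycle types, and by the Chebotarev density theorem the matching factorization patterns would occur for a proportion of primes equal to their share of the group: S_4 x C_2 (6T11) additionally contains elements of type 6, 4+2, 2+1+1+1+1 (17 of its 48 elements, about 35% of primes); PGL(2,5) (6T14) additionally contains elements of type 6, 5+1 (44 of its 120 elements, about 37% of primes); S_6 (6T16) additionally contains elements of type 6, 5+1, 4+2, 3+2+1, 3+1+1+1, 2+1+1+1+1 (529 of its 720 elements, about 73% of primes). None of the 22 primes tested shows any such pattern (for each of these groups the chance of that is below 10^-4), which rules them out. Hence G = S_4 (6T8), of order 24.

S_4 (order 24)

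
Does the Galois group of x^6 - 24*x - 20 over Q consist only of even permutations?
Yes

The polynomial is irreducible of degree 6 over Q. Its discriminant is 746496000000 = 864000^2, a perfect square. A Galois group lies in the alternating group exactly when the discriminant is a square in Q, so the Galois group (A_6) is contained in A_6.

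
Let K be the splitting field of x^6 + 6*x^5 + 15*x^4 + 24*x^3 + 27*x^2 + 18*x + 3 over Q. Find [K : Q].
The degree of the splitting field over Q equals the order of the Galois group, so first determine the group. The polynomial f is an irreducible sextic over Q, so G = Gal(f/Q) is one of the 16 transitive subgroups 6T1, ..., 6T16 of S_6. The discriminant of f is 40310784, which is not a perfect square, so G is not contained in A_6. The transitive groups of degree 6 not contained in A_6 are: C_6 (6T1, order 6), S_3 (6T2, order 6), D_6 (6T3, order 12), C_3 x S_3 (6T5, order 18), A_4 x C_2 (6T6, order 24), S_4 (6T8, order 24), S_3 x S_3 (6T9, order 36), S_4 x C_2 (6T11, order 48), (S_3 x S_3) : C_2 (6T13, order 72), PGL(2,5) (6T14, order 120), S_6 (6T16, order 720). By Dedekind's theorem, for a prime p not dividing disc(f) the degrees of the irreducible factors of f mod p form the cycle type of an element of G. Factoring f modulo the 14 such primes p <= 53 (skipping 2, 3, which divide the discriminant), each new pattern first appears at: mod 5: f = (x + 2)(x + 3)(x^2 + 3)(x^2 + x + 1), pattern 2+2+1+1; mod 7: f = (x^6 + 6x^5 + x^4 + 3x^3 + 6x^2 + 4x + 3), pattern 6; mod 19: f = (x + 5)(x + 7)(x + 10)(x^3 + 3x^2 + 3x + 17), pattern 3+1+1+1; mod 31: f = (x^2 + 4x + 14)(x^2 + 12x + 7)(x^2 + 21x + 13), pattern 2+2+2; mod 43: f = (x^3 + 3x^2 + 3x + 10)(x^3 + 3x^2 + 3x + 39), pattern 3+3. No other pattern occurs in this range, so the set of observed cycle types is {2+2+1+1, 6, 3+1+1+1, 2+2+2, 3+3}. The candidates containing elements of all these cycle types are S_3 x S_3 (6T9) of order 36, (S_3 x S_3) : C_2 (6T13) of order 72, S_6 (6T16) of order 720; the others are excluded. The observed types are precisely the cycle types that occur in S_3 x S_3 (6T9) (apart from the identity). Each of the other remaining candidates has further cycle types, and by the Chebotarev density theorem the matching factorization patterns would occur for a proportion of primes equal to their share of the group: (S_3 x S_3) : C_2 (6T13) additionally contains elements of type 4+2, 3+2+1, 2+1+1+1+1 (36 of its 72 elements, about 50% of primes); S_6 (6T16) additionally contains elements of type 5+1, 4+2, 4+1+1, 3+2+1, 2+1+1+1+1 (459 of its 720 elements, about 64% of primes). None of the 14 primes tested shows any such pattern (for each of these groups the chance of that is below 10^-4), which rules them out. Hence G = S_3 x S_3 (6T9), of order 36. The Galois group S_3 x S_3 (6T9) has order 36, so the splitting field has degree 36 over Q.

36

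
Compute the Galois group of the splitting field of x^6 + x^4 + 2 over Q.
S_4 x C_2

The polynomial f is an irreducible sextic over Q, so G = Gal(f/Q) is one of the 16 transitive subgroups 6T1, ..., 6T16 of S_6. The discriminant of f is -1722368, which is not a perfect square, so G is not contained in A_6. The transitive groups of degree 6 not contained in A_6 are: C_6 (6T1, order 6), S_3 (6T2, order 6), D_6 (6T3, order 12), C_3 x S_3 (6T5, order 18), A_4 x C_2 (6T6, order 24), S_4 (6T8, order 24), S_3 x S_3 (6T9, order 36), S_4 x C_2 (6T11, order 48), (S_3 x S_3) : C_2 (6T13, order 72), PGL(2,5) (6T14, order 120), S_6 (6T16, order 720). By Dedekind's theorem, for a prime p not dividing disc(f) the degrees of the irreducible factors of f mod p form the cycle type of an element of G. Factoring f modulo the 29 such primes p <= 127 (skipping 2, 29, which divide the discriminant), each new pattern first appears at: mod 3: f = (x^3 + x^2 + x + 2)(x^3 + 2x^2 + x + 1), pattern 3+3; mod 5: f = (x^6 + x^4 + 2), pattern 6; mod 7: f = (x + 3)(x + 4)(x^4 + 3x^2 + 6), pattern 4+1+1; mod 17: f = (x + 5)(x + 12)(x^2 + 2x + 15)(x^2 + 15x + 15), pattern 2+2+1+1; mod 23: f = (x^2 + 4)(x^2 + 10x + 14)(x^2 + 13x + 14), pattern 2+2+2; mod 67: f = (x^2 + 14)(x^4 + 54x^2 + 48), pattern 4+2; mod 127: f = (x + 40)(x + 60)(x + 67)(x + 87)(x^2 + 121), pattern 2+1+1+1+1. No other pattern occurs in this range, so the set of observed cycle types is {3+3, 6, 4+1+1, 2+2+1+1, 2+2+2, 4+2, 2+1+1+1+1}. The candidates containing elements of all these cycle types are S_4 x C_2 (6T11) of order 48, S_6 (6T16) of order 720; the others are excluded. The observed types are precisely the cycle types that occur in S_4 x C_2 (6T11) (apart from the identity). Each of the other remaining candidates has further cycle types, and by the Chebotarev density theorem the matching factorization patterns would occur for a proportion of primes equal to their share of the group: S_6 (6T16) additionally contains elements of type 5+1, 3+2+1, 3+1+1+1 (304 of its 720 elements, about 42% of primes). None of the 29 primes tested shows any such pattern (for each of these groups the chance of that is below 10^-4), which rules them out. Hence G = S_4 x C_2 (6T11), of order 48.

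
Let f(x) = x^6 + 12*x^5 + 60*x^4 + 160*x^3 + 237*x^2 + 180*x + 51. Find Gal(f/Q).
A_4, A_4 acting on 6 points

The polynomial f is an irreducible sextic over Q, so G = Gal(f/Q) is one of the 16 transitive subgroups 6T1, ..., 6T16 of S_6. The discriminant of f is 419904 = 648^2, a perfect square, so G is contained in A_6. The transitive groups of degree 6 contained in A_6 are: A_4 (6T4, order 12), S_4 (6T7, order 24), (C_3 x C_3) : C_4 (6T10, order 36), PSL(2,5) (6T12, order 60), A_6 (6T15, order 360). By Dedekind's theorem, for a prime p not dividing disc(f) the degrees of the irreducible factors of f mod p form the cycle type of an element of G. Factoring f modulo the 33 such primes p <= 149 (skipping 2, 3, which divide the discriminant), each new pattern first appears at: mod 5: f = (x^3 + x + 4)(x^3 + 2x^2 + 4x + 4), pattern 3+3; mod 17: f = (x)(x + 4)(x^2 + 4x + 1)(x^2 + 4x + 11), pattern 2+2+1+1; mod 71: f = (x + 6)(x + 7)(x + 34)(x + 41)(x + 68)(x + 69), pattern 1+1+1+1+1+1. No other pattern occurs in this range, so the set of observed cycle types is {3+3, 2+2+1+1, 1+1+1+1+1+1}. The candidates containing elements of all these cycle types are A_4 (6T4) of order 12, S_4 (6T7) of order 24, (C_3 x C_3) : C_4 (6T10) of order 36, PSL(2,5) (6T12) of order 60, A_6 (6T15) of order 360; the others are excluded. The observed types are precisely the cycle types that occur in A_4 (6T4). Each of the other remaining candidates has further cycle types, and by the Chebotarev density theorem the matching factorization patterns would occur for a proportion of primes equal to their share of the group: S_4 (6T7) additionally contains elements of type 4+2 (6 of its 24 elements, about 25% of primes); (C_3 x C_3) : C_4 (6T10) additionally contains elements of type 4+2, 3+1+1+1 (22 of its 36 elements, about 61% of primes); PSL(2,5) (6T12) additionally contains elements of type 5+1 (24 of its 60 elements, about 40% of primes); A_6 (6T15) additionally contains elements of type 5+1, 4+2, 3+1+1+1 (274 of its 360 elements, about 76% of primes). None of the 33 primes tested shows any such pattern (for each of these groups the chance of that is below 10^-4), which rules them out. Hence G = A_4 (6T4), of order 12.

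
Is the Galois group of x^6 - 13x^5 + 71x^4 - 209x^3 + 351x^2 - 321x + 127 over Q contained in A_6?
The polynomial is irreducible of degree 6 over Q. Its discriminant is -16807, which is not a perfect square. A Galois group lies in the alternating group exactly when the discriminant is a square in Q, so the Galois group (C_6) is not contained in A_6.

No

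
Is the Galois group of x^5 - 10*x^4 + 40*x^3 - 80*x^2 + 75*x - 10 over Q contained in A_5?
Yes

The polynomial is irreducible of degree 5 over Q. Its discriminant is 64000000 = 8000^2, a perfect square. A Galois group lies in the alternating group exactly when the discriminant is a square in Q, so the Galois group (D_5) is contained in A_5.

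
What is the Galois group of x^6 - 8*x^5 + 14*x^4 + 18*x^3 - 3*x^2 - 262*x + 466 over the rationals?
(S_3 x S_3) : C_2 (order 72)

The polynomial f is an irreducible sextic over Q, so G = Gal(f/Q) is one of the 16 transitive subgroups 6T1, ..., 6T16 of S_6. The discriminant of f is -997977239592192, which is not a perfect square, so G is not contained in A_6. The transitive groups of degree 6 not contained in A_6 are: C_6 (6T1, order 6), S_3 (6T2, order 6), D_6 (6T3, order 12), C_3 x S_3 (6T5, order 18), A_4 x C_2 (6T6, order 24), S_4 (6T8, order 24), S_3 x S_3 (6T9, order 36), S_4 x C_2 (6T11, order 48), (S_3 x S_3) : C_2 (6T13, order 72), PGL(2,5) (6T14, order 120), S_6 (6T16, order 720). By Dedekind's theorem, for a prime p not dividing disc(f) the degrees of the irreducible factors of f mod p form the cycle type of an element of G. Factoring f modulo the 26 such primes p <= 113 (skipping 2, 3, 37, 73, which divide the discriminant), each new pattern first appears at: mod 5: f = (x + 1)(x^2 + 2)(x^3 + x^2 + x + 3), pattern 3+2+1; mod 7: f = (x^2 + 5x + 5)(x^4 + x^3 + 4x^2 + 5), pattern 4+2; mod 17: f = (x^3 + 13x^2 + 6x + 6)(x^3 + 13x^2 + 9x + 4), pattern 3+3; mod 19: f = (x^2 + 5x + 3)(x^2 + 11x + 1)(x^2 + 14x + 16), pattern 2+2+2; mod 31: f = (x^6 + 23x^5 + 14x^4 + 18x^3 + 28x^2 + 17x + 1), pattern 6; mod 41: f = (x + 6)(x + 10)(x + 21)(x^3 + 37x^2 + 12x + 21), pattern 3+1+1+1; mod 53: f = (x + 2)(x + 51)(x^2 + 47x + 32)(x^2 + 51x + 27), pattern 2+2+1+1; mod 113: f = (x + 18)(x + 27)(x + 64)(x + 112)(x^2 + 110x + 19), pattern 2+1+1+1+1. No other pattern occurs in this range, so the set of observed cycle types is {3+2+1, 4+2, 3+3, 2+2+2, 6, 3+1+1+1, 2+2+1+1, 2+1+1+1+1}. The candidates containing elements of all these cycle types are (S_3 x S_3) : C_2 (6T13) of order 72, S_6 (6T16) of order 720; the others are excluded. The observed types are precisely the cycle types that occur in (S_3 x S_3) : C_2 (6T13) (apart from the identity). Each of the other remaining candidates has further cycle types, and by the Chebotarev density theorem the matching factorization patterns would occur for a proportion of primes equal to their share of the group: S_6 (6T16) additionally contains elements of type 5+1, 4+1+1 (234 of its 720 elements, about 32% of primes). None of the 26 primes tested shows any such pattern (for each of these groups the chance of that is below 10^-4), which rules them out. Hence G = (S_3 x S_3) : C_2 (6T13), of order 72.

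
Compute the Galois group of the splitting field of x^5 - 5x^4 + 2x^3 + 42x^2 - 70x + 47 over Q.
The polynomial f is an irreducible quintic over Q, so G = Gal(f/Q) is a transitive subgroup of S_5: one of C_5 (5T1, order 5), D_5 (5T2, order 10), F_20 (5T3, order 20), A_5 (5T4, order 60) or S_5 (5T5, order 120). The discriminant of f is 55518595669, which is not a perfect square, so G is not contained in A_5. The transitive groups of degree 5 not contained in A_5 are: F_20 (5T3, order 20), S_5 (5T5, order 120). By Dedekind's theorem, for a prime p not dividing disc(f) the degrees of the irreducible factors of f mod p form the cycle type of an element of G. Factoring f modulo the first such prime p = 2, each new pattern first appears at: mod 2: f = (x^2 + x + 1)(x^3 + x + 1), pattern 3+2. No other pattern occurs in this range, so the set of observed cycle types is {3+2}. Among the candidates above, the only group containing elements of all these cycle types is S_5 (5T5) — F_20 (5T3) lacks at least one of them. Hence G = S_5 (5T5), of order 120.

S_5, the symmetric group on 5 letters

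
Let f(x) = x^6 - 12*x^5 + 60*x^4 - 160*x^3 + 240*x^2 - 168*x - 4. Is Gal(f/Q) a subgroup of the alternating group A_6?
Yes

The polynomial is irreducible of degree 6 over Q. Its discriminant is 746496000000 = 864000^2, a perfect square. A Galois group lies in the alternating group exactly when the discriminant is a square in Q, so the Galois group (A_6) is contained in A_6.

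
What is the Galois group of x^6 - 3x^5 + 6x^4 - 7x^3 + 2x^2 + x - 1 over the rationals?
S_4

The polynomial f is an irreducible sextic over Q, so G = Gal(f/Q) is one of the 16 transitive subgroups 6T1, ..., 6T16 of S_6. The discriminant of f is 810448, which is not a perfect square, so G is not contained in A_6. The transitive groups of degree 6 not contained in A_6 are: C_6 (6T1, order 6), S_3 (6T2, order 6), D_6 (6T3, order 12), C_3 x S_3 (6T5, order 18), A_4 x C_2 (6T6, order 24), S_4 (6T8, order 24), S_3 x S_3 (6T9, order 36), S_4 x C_2 (6T11, order 48), (S_3 x S_3) : C_2 (6T13, order 72), PGL(2,5) (6T14, order 120), S_6 (6T16, order 720). By Dedekind's theorem, for a prime p not dividing disc(f) the degrees of the irreducible factors of f mod p form the cycle type of an element of G. Factoring f modulo the 22 such primes p <= 89 (skipping 2, 37, which divide the discriminant), each new pattern first appears at: mod 3: f = (x^3 + x^2 + x + 2)(x^3 + 2x^2 + 1), pattern 3+3; mod 5: f = (x^2 + 3)(x^2 + 3x + 4)(x^2 + 4x + 2), pattern 2+2+2; mod 17: f = (x + 1)(x + 15)(x^4 + 15x^3 + 6x^2 + 12x + 9), pattern 4+1+1; mod 67: f = (x + 4)(x + 62)(x^2 + 66x + 40)(x^2 + 66x + 50), pattern 2+2+1+1. No other pattern occurs in this range, so the set of observed cycle types is {3+3, 2+2+2, 4+1+1, 2+2+1+1}. The candidates containing elements of all these cycle types are S_4 (6T8) of order 24, S_4 x C_2 (6T11) of order 48, PGL(2,5) (6T14) of order 120, S_6 (6T16) of order 720; the others are excluded. The observed types are precisely the cycle types that occur in S_4 (6T8) (apart from the identity). Each of the other remaining candidates has further cycle types, and by the Chebotarev density theorem the matching factorization patterns would occur for a proportion of primes equal to their share of the group: S_4 x C_2 (6T11) additionally contains elements of type 6, 4+2, 2+1+1+1+1 (17 of its 48 elements, about 35% of primes); PGL(2,5) (6T14) additionally contains elements of type 6, 5+1 (44 of its 120 elements, about 37% of primes); S_6 (6T16) additionally contains elements of type 6, 5+1, 4+2, 3+2+1, 3+1+1+1, 2+1+1+1+1 (529 of its 720 elements, about 73% of primes). None of the 22 primes tested shows any such pattern (for each of these groups the chance of that is below 10^-4), which rules them out. Hence G = S_4 (6T8), of order 24.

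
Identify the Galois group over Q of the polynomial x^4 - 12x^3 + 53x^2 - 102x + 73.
The polynomial is an irreducible quartic over Q and its discriminant is 144 = 12^2, a perfect square, so the Galois group is contained in A_4. The resolvent cubic y^3 - 53*y^2 + 932*y - 5440 splits completely over Q, which gives the Klein four-group V_4.

V_4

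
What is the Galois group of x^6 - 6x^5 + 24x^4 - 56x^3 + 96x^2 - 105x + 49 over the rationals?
6T5: C_3 x S_3

The polynomial f is an irreducible sextic over Q, so G = Gal(f/Q) is one of the 16 transitive subgroups 6T1, ..., 6T16 of S_6. The discriminant of f is -68755887963, which is not a perfect square, so G is not contained in A_6. The transitive groups of degree 6 not contained in A_6 are: C_6 (6T1, order 6), S_3 (6T2, order 6), D_6 (6T3, order 12), C_3 x S_3 (6T5, order 18), A_4 x C_2 (6T6, order 24), S_4 (6T8, order 24), S_3 x S_3 (6T9, order 36), S_4 x C_2 (6T11, order 48), (S_3 x S_3) : C_2 (6T13, order 72), PGL(2,5) (6T14, order 120), S_6 (6T16, order 720). By Dedekind's theorem, for a prime p not dividing disc(f) the degrees of the irreducible factors of f mod p form the cycle type of an element of G. Factoring f modulo the 33 such primes p <= 151 (skipping 3, 7, 89, which divide the discriminant), each new pattern first appears at: mod 2: f = (x^6 + x + 1), pattern 6; mod 13: f = (x + 6)(x + 8)(x + 9)(x^3 + 10x^2 + 10x + 12), pattern 3+1+1+1; mod 17: f = (x^2 + 9x + 6)(x^2 + 9x + 11)(x^2 + 10x + 1), pattern 2+2+2; mod 19: f = (x^3 + 16x^2 + 4x + 13)(x^3 + 16x^2 + 11x + 14), pattern 3+3; mod 73: f = (x + 4)(x + 5)(x + 18)(x + 29)(x + 36)(x + 48), pattern 1+1+1+1+1+1. No other pattern occurs in this range, so the set of observed cycle types is {6, 3+1+1+1, 2+2+2, 3+3, 1+1+1+1+1+1}. The candidates containing elements of all these cycle types are C_3 x S_3 (6T5) of order 18, S_3 x S_3 (6T9) of order 36, (S_3 x S_3) : C_2 (6T13) of order 72, S_6 (6T16) of order 720; the others are excluded. The observed types are precisely the cycle types that occur in C_3 x S_3 (6T5). Each of the other remaining candidates has further cycle types, and by the Chebotarev density theorem the matching factorization patterns would occur for a proportion of primes equal to their share of the group: S_3 x S_3 (6T9) additionally contains elements of type 2+2+1+1 (9 of its 36 elements, about 25% of primes); (S_3 x S_3) : C_2 (6T13) additionally contains elements of type 4+2, 3+2+1, 2+2+1+1, 2+1+1+1+1 (45 of its 72 elements, about 62% of primes); S_6 (6T16) additionally contains elements of type 5+1, 4+2, 4+1+1, 3+2+1, 2+2+1+1, 2+1+1+1+1 (504 of its 720 elements, about 70% of primes). None of the 33 primes tested shows any such pattern (for each of these groups the chance of that is below 10^-4), which rules them out. Hence G = C_3 x S_3 (6T5), of order 18.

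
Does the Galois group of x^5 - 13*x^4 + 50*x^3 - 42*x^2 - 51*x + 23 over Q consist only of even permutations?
The polynomial is irreducible of degree 5 over Q. Its discriminant is 15352201216 = 123904^2, a perfect square. A Galois group lies in the alternating group exactly when the discriminant is a square in Q, so the Galois group (C_5) is contained in A_5.

Yes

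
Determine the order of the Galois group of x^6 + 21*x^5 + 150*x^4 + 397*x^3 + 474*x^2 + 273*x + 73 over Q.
The degree of the splitting field over Q equals the order of the Galois group, so first determine the group. The polynomial f is an irreducible sextic over Q, so G = Gal(f/Q) is one of the 16 transitive subgroups 6T1, ..., 6T16 of S_6. The discriminant of f is -658991102865408, which is not a perfect square, so G is not contained in A_6. The transitive groups of degree 6 not contained in A_6 are: C_6 (6T1, order 6), S_3 (6T2, order 6), D_6 (6T3, order 12), C_3 x S_3 (6T5, order 18), A_4 x C_2 (6T6, order 24), S_4 (6T8, order 24), S_3 x S_3 (6T9, order 36), S_4 x C_2 (6T11, order 48), (S_3 x S_3) : C_2 (6T13, order 72), PGL(2,5) (6T14, order 120), S_6 (6T16, order 720). By Dedekind's theorem, for a prime p not dividing disc(f) the degrees of the irreducible factors of f mod p form the cycle type of an element of G. Factoring f modulo the 33 such primes p <= 149 (skipping 2, 3, which divide the discriminant), each new pattern first appears at: mod 5: f = (x^6 + x^5 + 2x^3 + 4x^2 + 3x + 3), pattern 6; mod 7: f = (x + 1)(x + 4)(x + 5)(x^3 + 4x^2 + 4x + 4), pattern 3+1+1+1; mod 17: f = (x^2 + 3x + 8)(x^2 + 5x + 14)(x^2 + 13x + 9), pattern 2+2+2; mod 19: f = (x^3 + 7x^2 + 6x + 2)(x^3 + 14x^2 + 8x + 8), pattern 3+3; mod 73: f = (x)(x + 13)(x + 15)(x + 30)(x + 49)(x + 60), pattern 1+1+1+1+1+1. No other pattern occurs in this range, so the set of observed cycle types is {6, 3+1+1+1, 2+2+2, 3+3, 1+1+1+1+1+1}. The candidates containing elements of all these cycle types are C_3 x S_3 (6T5) of order 18, S_3 x S_3 (6T9) of order 36, (S_3 x S_3) : C_2 (6T13) of order 72, S_6 (6T16) of order 720; the others are excluded. The observed types are precisely the cycle types that occur in C_3 x S_3 (6T5). Each of the other remaining candidates has further cycle types, and by the Chebotarev density theorem the matching factorization patterns would occur for a proportion of primes equal to their share of the group: S_3 x S_3 (6T9) additionally contains elements of type 2+2+1+1 (9 of its 36 elements, about 25% of primes); (S_3 x S_3) : C_2 (6T13) additionally contains elements of type 4+2, 3+2+1, 2+2+1+1, 2+1+1+1+1 (45 of its 72 elements, about 62% of primes); S_6 (6T16) additionally contains elements of type 5+1, 4+2, 4+1+1, 3+2+1, 2+2+1+1, 2+1+1+1+1 (504 of its 720 elements, about 70% of primes). None of the 33 primes tested shows any such pattern (for each of these groups the chance of that is below 10^-4), which rules them out. Hence G = C_3 x S_3 (6T5), of order 18. The Galois group C_3 x S_3 (6T5) has order 18, so the splitting field has degree 18 over Q.

18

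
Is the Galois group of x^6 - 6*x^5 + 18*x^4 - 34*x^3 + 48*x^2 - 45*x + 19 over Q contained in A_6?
No

The polynomial is irreducible of degree 6 over Q. Its discriminant is -129140163, which is not a perfect square. A Galois group lies in the alternating group exactly when the discriminant is a square in Q, so the Galois group (C_6) is not contained in A_6.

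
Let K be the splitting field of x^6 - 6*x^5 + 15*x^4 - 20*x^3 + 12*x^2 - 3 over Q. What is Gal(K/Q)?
A_4 (also written A4)

The polynomial f is an irreducible sextic over Q, so G = Gal(f/Q) is one of the 16 transitive subgroups 6T1, ..., 6T16 of S_6. The discriminant of f is 419904 = 648^2, a perfect square, so G is contained in A_6. The transitive groups of degree 6 contained in A_6 are: A_4 (6T4, order 12), S_4 (6T7, order 24), (C_3 x C_3) : C_4 (6T10, order 36), PSL(2,5) (6T12, order 60), A_6 (6T15, order 360). By Dedekind's theorem, for a prime p not dividing disc(f) the degrees of the irreducible factors of f mod p form the cycle type of an element of G. Factoring f modulo the 33 such primes p <= 149 (skipping 2, 3, which divide the discriminant), each new pattern first appears at: mod 5: f = (x^3 + x^2 + 3x + 4)(x^3 + 3x^2 + 4x + 3), pattern 3+3; mod 17: f = (x + 1)(x + 14)(x^2 + 15x + 8)(x^2 + 15x + 15), pattern 2+2+1+1; mod 71: f = (x + 3)(x + 4)(x + 31)(x + 38)(x + 65)(x + 66), pattern 1+1+1+1+1+1. No other pattern occurs in this range, so the set of observed cycle types is {3+3, 2+2+1+1, 1+1+1+1+1+1}. The candidates containing elements of all these cycle types are A_4 (6T4) of order 12, S_4 (6T7) of order 24, (C_3 x C_3) : C_4 (6T10) of order 36, PSL(2,5) (6T12) of order 60, A_6 (6T15) of order 360; the others are excluded. The observed types are precisely the cycle types that occur in A_4 (6T4). Each of the other remaining candidates has further cycle types, and by the Chebotarev density theorem the matching factorization patterns would occur for a proportion of primes equal to their share of the group: S_4 (6T7) additionally contains elements of type 4+2 (6 of its 24 elements, about 25% of primes); (C_3 x C_3) : C_4 (6T10) additionally contains elements of type 4+2, 3+1+1+1 (22 of its 36 elements, about 61% of primes); PSL(2,5) (6T12) additionally contains elements of type 5+1 (24 of its 60 elements, about 40% of primes); A_6 (6T15) additionally contains elements of type 5+1, 4+2, 3+1+1+1 (274 of its 360 elements, about 76% of primes). None of the 33 primes tested shows any such pattern (for each of these groups the chance of that is below 10^-4), which rules them out. Hence G = A_4 (6T4), of order 12.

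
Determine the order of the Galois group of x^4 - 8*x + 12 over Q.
The degree of the splitting field over Q equals the order of the Galois group, so first determine the group. The polynomial is an irreducible quartic over Q and its discriminant is 331776 = 576^2, a perfect square, so the Galois group is contained in A_4. The resolvent cubic y^3 - 48*y - 64 is irreducible over Q. An irreducible resolvent with square discriminant gives A_4. The Galois group A_4 (4T4) has order 12, so the splitting field has degree 12 over Q.

12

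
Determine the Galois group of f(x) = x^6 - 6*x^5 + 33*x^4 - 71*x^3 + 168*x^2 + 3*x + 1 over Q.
The polynomial f is an irreducible sextic over Q, so G = Gal(f/Q) is one of the 16 transitive subgroups 6T1, ..., 6T16 of S_6. The discriminant of f is -401254544639403, which is not a perfect square, so G is not contained in A_6. The transitive groups of degree 6 not contained in A_6 are: C_6 (6T1, order 6), S_3 (6T2, order 6), D_6 (6T3, order 12), C_3 x S_3 (6T5, order 18), A_4 x C_2 (6T6, order 24), S_4 (6T8, order 24), S_3 x S_3 (6T9, order 36), S_4 x C_2 (6T11, order 48), (S_3 x S_3) : C_2 (6T13, order 72), PGL(2,5) (6T14, order 120), S_6 (6T16, order 720). By Dedekind's theorem, for a prime p not dividing disc(f) the degrees of the irreducible factors of f mod p form the cycle type of an element of G. Factoring f modulo the 33 such primes p <= 151 (skipping 3, 7, 13, which divide the discriminant), each new pattern first appears at: mod 2: f = (x^6 + x^4 + x^3 + x + 1), pattern 6; mod 17: f = (x^2 + 5x + 8)(x^2 + 9x + 13)(x^2 + 14x + 9), pattern 2+2+2; mod 19: f = (x^3 + 16x^2 + 12)(x^3 + 16x^2 + 5x + 8), pattern 3+3; mod 31: f = (x + 11)(x + 21)(x + 27)(x^3 + 28x^2 + 14x + 26), pattern 3+1+1+1; mod 73: f = (x + 23)(x + 27)(x + 49)(x + 55)(x + 61)(x + 71), pattern 1+1+1+1+1+1. No other pattern occurs in this range, so the set of observed cycle types is {6, 2+2+2, 3+3, 3+1+1+1, 1+1+1+1+1+1}. The candidates containing elements of all these cycle types are C_3 x S_3 (6T5) of order 18, S_3 x S_3 (6T9) of order 36, (S_3 x S_3) : C_2 (6T13) of order 72, S_6 (6T16) of order 720; the others are excluded. The observed types are precisely the cycle types that occur in C_3 x S_3 (6T5). Each of the other remaining candidates has further cycle types, and by the Chebotarev density theorem the matching factorization patterns would occur for a proportion of primes equal to their share of the group: S_3 x S_3 (6T9) additionally contains elements of type 2+2+1+1 (9 of its 36 elements, about 25% of primes); (S_3 x S_3) : C_2 (6T13) additionally contains elements of type 4+2, 3+2+1, 2+2+1+1, 2+1+1+1+1 (45 of its 72 elements, about 62% of primes); S_6 (6T16) additionally contains elements of type 5+1, 4+2, 4+1+1, 3+2+1, 2+2+1+1, 2+1+1+1+1 (504 of its 720 elements, about 70% of primes). None of the 33 primes tested shows any such pattern (for each of these groups the chance of that is below 10^-4), which rules them out. Hence G = C_3 x S_3 (6T5), of order 18.

C_3 x S_3 (also written G18)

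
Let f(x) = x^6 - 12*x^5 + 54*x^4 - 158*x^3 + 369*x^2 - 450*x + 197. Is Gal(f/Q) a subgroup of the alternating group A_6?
The polynomial is irreducible of degree 6 over Q. Its discriminant is -153891765817344, which is not a perfect square. A Galois group lies in the alternating group exactly when the discriminant is a square in Q, so the Galois group (A_4 x C_2) is not contained in A_6.

No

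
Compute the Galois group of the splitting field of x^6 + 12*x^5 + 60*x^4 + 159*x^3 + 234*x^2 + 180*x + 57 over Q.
C_6, the cyclic group of order 6

The polynomial f is an irreducible sextic over Q, so G = Gal(f/Q) is one of the 16 transitive subgroups 6T1, ..., 6T16 of S_6. The discriminant of f is -19683, which is not a perfect square, so G is not contained in A_6. The transitive groups of degree 6 not contained in A_6 are: C_6 (6T1, order 6), S_3 (6T2, order 6), D_6 (6T3, order 12), C_3 x S_3 (6T5, order 18), A_4 x C_2 (6T6, order 24), S_4 (6T8, order 24), S_3 x S_3 (6T9, order 36), S_4 x C_2 (6T11, order 48), (S_3 x S_3) : C_2 (6T13, order 72), PGL(2,5) (6T14, order 120), S_6 (6T16, order 720). By Dedekind's theorem, for a prime p not dividing disc(f) the degrees of the irreducible factors of f mod p form the cycle type of an element of G. Factoring f modulo the 37 such primes p <= 163 (skipping 3, which divides the discriminant), each new pattern first appears at: mod 2: f = (x^6 + x^3 + 1), pattern 6; mod 7: f = (x^3 + 6x^2 + 5x + 3)(x^3 + 6x^2 + 5x + 5), pattern 3+3; mod 17: f = (x^2 + 14)(x^2 + x + 16)(x^2 + 11x + 2), pattern 2+2+2; mod 19: f = (x)(x + 6)(x + 7)(x + 8)(x + 11)(x + 18), pattern 1+1+1+1+1+1. No other pattern occurs in this range, so the set of observed cycle types is {6, 3+3, 2+2+2, 1+1+1+1+1+1}. The candidates containing elements of all these cycle types are C_6 (6T1) of order 6, D_6 (6T3) of order 12, C_3 x S_3 (6T5) of order 18, A_4 x C_2 (6T6) of order 24, S_3 x S_3 (6T9) of order 36, S_4 x C_2 (6T11) of order 48, (S_3 x S_3) : C_2 (6T13) of order 72, PGL(2,5) (6T14) of order 120, S_6 (6T16) of order 720; the others are excluded. The observed types are precisely the cycle types that occur in C_6 (6T1). Each of the other remaining candidates has further cycle types, and by the Chebotarev density theorem the matching factorization patterns would occur for a proportion of primes equal to their share of the group: D_6 (6T3) additionally contains elements of type 2+2+1+1 (3 of its 12 elements, about 25% of primes); C_3 x S_3 (6T5) additionally contains elements of type 3+1+1+1 (4 of its 18 elements, about 22% of primes); A_4 x C_2 (6T6) additionally contains elements of type 2+2+1+1, 2+1+1+1+1 (6 of its 24 elements, about 25% of primes); S_3 x S_3 (6T9) additionally contains elements of type 3+1+1+1, 2+2+1+1 (13 of its 36 elements, about 36% of primes); S_4 x C_2 (6T11) additionally contains elements of type 4+2, 4+1+1, 2+2+1+1, 2+1+1+1+1 (24 of its 48 elements, about 50% of primes); (S_3 x S_3) : C_2 (6T13) additionally contains elements of type 4+2, 3+2+1, 3+1+1+1, 2+2+1+1, 2+1+1+1+1 (49 of its 72 elements, about 68% of primes); PGL(2,5) (6T14) additionally contains elements of type 5+1, 4+1+1, 2+2+1+1 (69 of its 120 elements, about 58% of primes); S_6 (6T16) additionally contains elements of type 5+1, 4+2, 4+1+1, 3+2+1, 3+1+1+1, 2+2+1+1, 2+1+1+1+1 (544 of its 720 elements, about 76% of primes). None of the 37 primes tested shows any such pattern (for each of these groups the chance of that is below 10^-4), which rules them out. Hence G = C_6 (6T1), of order 6.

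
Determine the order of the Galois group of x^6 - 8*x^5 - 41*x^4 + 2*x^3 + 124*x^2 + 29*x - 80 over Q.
The degree of the splitting field over Q equals the order of the Galois group, so first determine the group. The polynomial f is an irreducible sextic over Q, so G = Gal(f/Q) is one of the 16 transitive subgroups 6T1, ..., 6T16 of S_6. The discriminant of f is 1770264843169 = 1330513^2, a perfect square, so G is contained in A_6. The transitive groups of degree 6 contained in A_6 are: A_4 (6T4, order 12), S_4 (6T7, order 24), (C_3 x C_3) : C_4 (6T10, order 36), PSL(2,5) (6T12, order 60), A_6 (6T15, order 360). By Dedekind's theorem, for a prime p not dividing disc(f) the degrees of the irreducible factors of f mod p form the cycle type of an element of G. Factoring f modulo the 21 such primes p <= 79 (skipping 19, which divides the discriminant), each new pattern first appears at: mod 2: f = (x)(x^5 + x^3 + 1), pattern 5+1; mod 7: f = (x^3 + x^2 + 6x + 5)(x^3 + 5x^2 + 4x + 5), pattern 3+3; mod 61: f = (x + 12)(x + 57)(x^2 + 51x + 31)(x^2 + 55x + 44), pattern 2+2+1+1. No other pattern occurs in this range, so the set of observed cycle types is {5+1, 3+3, 2+2+1+1}. The candidates containing elements of all these cycle types are PSL(2,5) (6T12) of order 60, A_6 (6T15) of order 360; the others are excluded. The observed types are precisely the cycle types that occur in PSL(2,5) (6T12) (apart from the identity). Each of the other remaining candidates has further cycle types, and by the Chebotarev density theorem the matching factorization patterns would occur for a proportion of primes equal to their share of the group: A_6 (6T15) additionally contains elements of type 4+2, 3+1+1+1 (130 of its 360 elements, about 36% of primes). None of the 21 primes tested shows any such pattern (for each of these groups the chance of that is below 10^-4), which rules them out. Hence G = PSL(2,5) (6T12), of order 60. The Galois group PSL(2,5) (6T12) has order 60, so the splitting field has degree 60 over Q.

60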